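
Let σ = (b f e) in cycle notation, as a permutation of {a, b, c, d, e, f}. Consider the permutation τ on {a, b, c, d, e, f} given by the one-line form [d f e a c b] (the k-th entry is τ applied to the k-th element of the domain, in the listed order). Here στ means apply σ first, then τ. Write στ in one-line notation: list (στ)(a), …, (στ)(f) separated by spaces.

For each element, apply σ then τ: a → a → d; b → f → b; c → c → e; d → d → a; e → b → f; f → e → c.
Collecting the images, στ = [d b e a f c].

d b e a f c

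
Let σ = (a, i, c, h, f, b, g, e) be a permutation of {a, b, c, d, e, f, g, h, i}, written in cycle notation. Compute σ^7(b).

b lies in the 8-cycle (a, i, c, h, f, b, g, e).
Advancing 7 steps from b: b → g → e → a → i → c → h → f.

f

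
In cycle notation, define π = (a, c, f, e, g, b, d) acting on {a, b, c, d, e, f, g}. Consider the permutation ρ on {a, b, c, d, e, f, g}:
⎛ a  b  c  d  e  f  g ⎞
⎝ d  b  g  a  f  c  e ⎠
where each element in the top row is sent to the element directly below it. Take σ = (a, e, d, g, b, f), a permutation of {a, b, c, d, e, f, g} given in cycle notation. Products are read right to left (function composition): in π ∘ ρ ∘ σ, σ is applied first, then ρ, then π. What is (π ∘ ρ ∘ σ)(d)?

Chase d: σ(d) = g; ρ(g) = e; π(e) = g. Hence (π ∘ ρ ∘ σ)(d) = g.

g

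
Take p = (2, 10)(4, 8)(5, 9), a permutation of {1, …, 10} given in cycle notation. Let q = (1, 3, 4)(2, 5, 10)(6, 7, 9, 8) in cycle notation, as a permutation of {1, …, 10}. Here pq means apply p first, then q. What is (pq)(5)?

First apply p: p(5) = 9, then q(9) = 8. Thus (pq)(5) = 8.

8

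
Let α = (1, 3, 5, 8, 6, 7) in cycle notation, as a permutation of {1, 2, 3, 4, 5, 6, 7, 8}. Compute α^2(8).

7

8 lies in the 6-cycle (1, 3, 5, 8, 6, 7).
Stepping 2 places around the cycle: 8 → 6 → 7.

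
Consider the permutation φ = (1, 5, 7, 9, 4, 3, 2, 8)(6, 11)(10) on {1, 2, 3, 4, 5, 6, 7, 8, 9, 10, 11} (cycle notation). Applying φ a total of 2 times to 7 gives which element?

4

7 lies in the 8-cycle (1, 5, 7, 9, 4, 3, 2, 8).
Stepping 2 places around the cycle: 7 → 9 → 4.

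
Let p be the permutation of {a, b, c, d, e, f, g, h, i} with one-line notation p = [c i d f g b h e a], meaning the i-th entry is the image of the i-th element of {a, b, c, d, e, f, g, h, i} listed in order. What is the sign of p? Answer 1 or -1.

In disjoint-cycle form the cycle lengths are 6, 3.
A cycle of length ℓ contributes ℓ−1 transpositions, so p is a product of 5 + 2 = 7 transpositions — odd.

-1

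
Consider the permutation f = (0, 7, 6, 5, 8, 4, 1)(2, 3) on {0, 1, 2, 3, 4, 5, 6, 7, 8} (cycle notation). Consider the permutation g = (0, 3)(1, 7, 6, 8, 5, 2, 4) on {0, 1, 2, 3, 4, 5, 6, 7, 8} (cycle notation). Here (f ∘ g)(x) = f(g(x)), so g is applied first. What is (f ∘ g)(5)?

First apply g: g(5) = 2, then f(2) = 3. Thus (f ∘ g)(5) = 3.

3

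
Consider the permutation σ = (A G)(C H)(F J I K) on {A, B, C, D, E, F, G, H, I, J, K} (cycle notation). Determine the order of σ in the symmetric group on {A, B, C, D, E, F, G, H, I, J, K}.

4

The disjoint cycles have lengths 4, 2, 2, 1, 1, 1.
The order of σ is the least common multiple of its cycle lengths: lcm(4, 2, 2) = 4.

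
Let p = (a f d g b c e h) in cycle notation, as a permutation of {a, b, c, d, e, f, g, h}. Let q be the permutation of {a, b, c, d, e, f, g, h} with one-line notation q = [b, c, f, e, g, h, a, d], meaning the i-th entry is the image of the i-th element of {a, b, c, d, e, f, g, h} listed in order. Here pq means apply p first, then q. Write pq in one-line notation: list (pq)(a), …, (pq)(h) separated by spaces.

h f g a d e c b

(pq)(x) = q(p(x)). Computing each image: q(p(a)) = q(f) = h, q(p(b)) = q(c) = f, q(p(c)) = q(e) = g, q(p(d)) = q(g) = a, q(p(e)) = q(h) = d, q(p(f)) = q(d) = e, q(p(g)) = q(b) = c, q(p(h)) = q(a) = b.
Hence pq = [h f g a d e c b].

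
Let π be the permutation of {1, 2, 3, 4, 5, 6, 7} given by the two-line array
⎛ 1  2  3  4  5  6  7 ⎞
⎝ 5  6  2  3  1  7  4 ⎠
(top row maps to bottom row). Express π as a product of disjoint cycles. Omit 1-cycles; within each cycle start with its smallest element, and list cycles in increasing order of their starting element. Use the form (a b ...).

Iterating π from 1 gives 1 → 5 → 1; that is the 2-cycle (1 5).
Repeating from the next unused element and collecting all non-trivial cycles gives (1 5)(2 6 7 4 3).

(1 5)(2 6 7 4 3)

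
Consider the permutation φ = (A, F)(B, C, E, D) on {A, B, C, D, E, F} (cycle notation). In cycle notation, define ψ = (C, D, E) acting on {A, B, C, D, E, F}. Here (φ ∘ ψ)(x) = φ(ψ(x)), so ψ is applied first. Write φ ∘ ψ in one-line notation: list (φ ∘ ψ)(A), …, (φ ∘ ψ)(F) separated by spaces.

F C B D E A

For each element, apply ψ then φ: A → A → F; B → B → C; C → D → B; D → E → D; E → C → E; F → F → A.
Collecting the images, φ ∘ ψ = [F C B D E A].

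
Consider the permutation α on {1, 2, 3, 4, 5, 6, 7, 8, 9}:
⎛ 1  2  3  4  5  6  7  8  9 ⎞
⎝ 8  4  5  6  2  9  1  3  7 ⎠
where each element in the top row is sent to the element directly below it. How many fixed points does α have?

No element satisfies α(x) = x, so there are 0 fixed points.

0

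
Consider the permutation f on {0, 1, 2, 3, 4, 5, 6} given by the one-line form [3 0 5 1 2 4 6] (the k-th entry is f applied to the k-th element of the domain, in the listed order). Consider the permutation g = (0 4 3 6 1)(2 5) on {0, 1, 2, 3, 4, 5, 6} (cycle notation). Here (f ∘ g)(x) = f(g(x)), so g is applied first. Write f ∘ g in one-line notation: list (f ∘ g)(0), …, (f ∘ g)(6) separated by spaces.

2 3 4 6 1 5 0

Chase each element through g then f: 0 → 4 → 2; 1 → 0 → 3; 2 → 5 → 4; 3 → 6 → 6; 4 → 3 → 1; 5 → 2 → 5; 6 → 1 → 0.
So f ∘ g in one-line form is 2 3 4 6 1 5 0.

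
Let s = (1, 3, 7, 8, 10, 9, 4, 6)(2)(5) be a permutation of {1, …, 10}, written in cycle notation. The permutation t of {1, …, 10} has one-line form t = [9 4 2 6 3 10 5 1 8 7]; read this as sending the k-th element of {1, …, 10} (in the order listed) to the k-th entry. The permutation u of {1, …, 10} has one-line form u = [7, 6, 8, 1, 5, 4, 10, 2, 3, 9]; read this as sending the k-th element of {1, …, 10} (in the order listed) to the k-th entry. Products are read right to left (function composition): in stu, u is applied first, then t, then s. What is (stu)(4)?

4

(stu)(4) = s(t(u(4))). u(4) = 1, then t(1) = 9, then s(9) = 4, so the result is 4.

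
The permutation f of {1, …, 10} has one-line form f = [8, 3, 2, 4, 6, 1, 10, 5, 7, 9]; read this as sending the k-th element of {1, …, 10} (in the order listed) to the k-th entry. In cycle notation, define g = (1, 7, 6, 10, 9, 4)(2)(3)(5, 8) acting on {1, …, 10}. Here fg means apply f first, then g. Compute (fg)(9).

(fg)(9) = g(f(9)). f(9) = 7, then g(7) = 6. So (fg)(9) = 6.

6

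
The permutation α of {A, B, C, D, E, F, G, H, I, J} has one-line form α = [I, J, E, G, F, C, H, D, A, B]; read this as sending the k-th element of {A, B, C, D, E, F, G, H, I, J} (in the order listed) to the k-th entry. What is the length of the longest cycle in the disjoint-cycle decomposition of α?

3

Decomposing into disjoint cycles gives (A I)(B J)(C E F)(D G H); the longest has length 3.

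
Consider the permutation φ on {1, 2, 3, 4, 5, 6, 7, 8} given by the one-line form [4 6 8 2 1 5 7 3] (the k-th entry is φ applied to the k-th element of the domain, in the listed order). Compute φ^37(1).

Tracing 1 → 4 → … returns to 1 after 5 steps, so 1 lies in a 5-cycle (1, 4, 2, 6, 5).
Since the cycle has length 5, φ^37 acts on it the same as φ^2 (37 mod 5 = 2).
Stepping 2 places around the cycle: 1 → 4 → 2.

2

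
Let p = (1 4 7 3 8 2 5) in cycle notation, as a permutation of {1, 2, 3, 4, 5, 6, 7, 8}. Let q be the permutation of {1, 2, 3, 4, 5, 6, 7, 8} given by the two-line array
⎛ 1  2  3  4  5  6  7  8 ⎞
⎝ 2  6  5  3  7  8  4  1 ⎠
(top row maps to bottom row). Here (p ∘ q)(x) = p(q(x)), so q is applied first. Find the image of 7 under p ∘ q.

7

First apply q: q(7) = 4, then p(4) = 7. Thus (p ∘ q)(7) = 7.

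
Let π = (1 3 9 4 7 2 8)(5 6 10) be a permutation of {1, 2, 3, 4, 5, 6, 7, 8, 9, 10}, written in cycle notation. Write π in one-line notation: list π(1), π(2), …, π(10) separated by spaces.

3 8 9 7 6 10 2 1 4 5

Image by image: 1→3, 2→8, 3→9, 4→7, 5→6, 6→10, 7→2, 8→1, 9→4, 10→5.
So the one-line form is 3 8 9 7 6 10 2 1 4 5.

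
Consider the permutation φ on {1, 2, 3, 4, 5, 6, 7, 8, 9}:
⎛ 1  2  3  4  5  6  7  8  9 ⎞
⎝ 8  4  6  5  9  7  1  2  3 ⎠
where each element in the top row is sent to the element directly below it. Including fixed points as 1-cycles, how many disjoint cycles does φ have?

The cycle decomposition is (1, 8, 2, 4, 5, 9, 3, 6, 7), which has 1 cycle (counting 1-cycles).

1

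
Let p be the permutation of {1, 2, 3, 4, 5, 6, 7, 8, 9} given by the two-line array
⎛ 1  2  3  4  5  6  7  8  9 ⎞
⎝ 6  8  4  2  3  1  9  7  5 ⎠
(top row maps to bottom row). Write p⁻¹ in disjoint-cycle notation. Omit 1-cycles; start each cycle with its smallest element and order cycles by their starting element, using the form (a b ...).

The cycle decomposition of p is (1 6)(2 8 7 9 5 3 4).
Reversing each cycle (and rotating so the smallest element leads) gives p⁻¹ = (1 6)(2 4 3 5 9 7 8).

(1 6)(2 4 3 5 9 7 8)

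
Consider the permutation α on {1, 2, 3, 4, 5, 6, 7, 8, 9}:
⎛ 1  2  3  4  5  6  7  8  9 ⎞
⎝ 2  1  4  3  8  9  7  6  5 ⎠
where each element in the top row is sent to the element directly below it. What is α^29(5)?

Tracing 5 → 8 → … returns to 5 after 4 steps, so 5 lies in a 4-cycle (5 8 6 9).
Powers repeat with period 4 on this cycle, and 29 mod 4 = 1, so α^29(5) = α^1(5).
Stepping 1 place around the cycle: 5 → 8.

8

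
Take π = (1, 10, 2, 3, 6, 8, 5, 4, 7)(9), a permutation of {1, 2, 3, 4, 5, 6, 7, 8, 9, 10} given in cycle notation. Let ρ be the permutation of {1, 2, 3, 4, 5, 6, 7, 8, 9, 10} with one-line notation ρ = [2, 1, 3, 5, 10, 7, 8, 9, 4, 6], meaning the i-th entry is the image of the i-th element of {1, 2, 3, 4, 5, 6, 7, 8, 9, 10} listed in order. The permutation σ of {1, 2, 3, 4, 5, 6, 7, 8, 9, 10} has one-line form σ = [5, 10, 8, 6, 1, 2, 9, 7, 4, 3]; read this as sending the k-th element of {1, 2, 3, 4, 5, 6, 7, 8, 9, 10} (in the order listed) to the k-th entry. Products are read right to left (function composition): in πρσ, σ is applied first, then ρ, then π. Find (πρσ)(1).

(πρσ)(1) = π(ρ(σ(1))). σ(1) = 5, then ρ(5) = 10, then π(10) = 2, so the result is 2.

2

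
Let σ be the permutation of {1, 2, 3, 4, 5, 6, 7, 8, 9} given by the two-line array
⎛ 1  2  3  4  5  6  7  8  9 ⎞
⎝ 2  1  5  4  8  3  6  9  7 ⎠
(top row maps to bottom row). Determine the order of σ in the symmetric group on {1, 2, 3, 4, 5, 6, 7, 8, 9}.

6

The disjoint-cycle form of σ has cycle lengths 6, 2, 1.
The order of σ is the least common multiple of its cycle lengths: lcm(6, 2) = 6.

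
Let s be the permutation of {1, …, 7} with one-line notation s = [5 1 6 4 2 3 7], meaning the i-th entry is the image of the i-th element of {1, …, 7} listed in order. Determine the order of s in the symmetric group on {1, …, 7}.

6

Writing s as disjoint cycles, the cycle lengths are 3, 2, 1, 1.
Since disjoint cycles commute, ord(s) = lcm(3, 2) = 6.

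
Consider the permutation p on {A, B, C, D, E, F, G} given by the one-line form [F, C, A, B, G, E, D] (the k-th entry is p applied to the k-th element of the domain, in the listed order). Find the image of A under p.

F

A is element number 1 of the domain, and entry number 1 of the one-line form is F, so p(A) = F.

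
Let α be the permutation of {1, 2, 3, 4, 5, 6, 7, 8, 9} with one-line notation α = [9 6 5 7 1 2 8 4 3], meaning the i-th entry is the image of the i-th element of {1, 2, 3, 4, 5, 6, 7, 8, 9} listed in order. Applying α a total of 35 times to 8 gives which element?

Tracing 8 → 4 → … returns to 8 after 3 steps, so 8 lies in a 3-cycle (4, 7, 8).
Powers repeat with period 3 on this cycle, and 35 mod 3 = 2, so α^35(8) = α^2(8).
Stepping 2 places around the cycle: 8 → 4 → 7.

7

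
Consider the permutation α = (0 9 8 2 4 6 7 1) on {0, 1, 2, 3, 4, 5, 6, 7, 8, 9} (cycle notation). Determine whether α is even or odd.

odd

The cycle lengths are 8, 1, 1.
A cycle is odd iff its length is even; α has 1 even-length cycle, so sgn(α) = (−1)^1 and α is odd.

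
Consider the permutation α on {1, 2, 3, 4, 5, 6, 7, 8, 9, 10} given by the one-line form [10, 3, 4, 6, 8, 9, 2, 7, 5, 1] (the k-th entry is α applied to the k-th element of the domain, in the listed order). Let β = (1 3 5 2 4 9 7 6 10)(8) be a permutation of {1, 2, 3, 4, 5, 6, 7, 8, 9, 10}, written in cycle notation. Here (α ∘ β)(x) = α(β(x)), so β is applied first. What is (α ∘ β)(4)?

First apply β: β(4) = 9, then α(9) = 5. Thus (α ∘ β)(4) = 5.

5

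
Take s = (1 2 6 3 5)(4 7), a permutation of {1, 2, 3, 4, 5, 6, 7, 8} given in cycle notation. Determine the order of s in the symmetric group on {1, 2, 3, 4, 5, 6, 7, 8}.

The disjoint cycles have lengths 5, 2, 1.
Since disjoint cycles commute, ord(s) = lcm(5, 2) = 10.

10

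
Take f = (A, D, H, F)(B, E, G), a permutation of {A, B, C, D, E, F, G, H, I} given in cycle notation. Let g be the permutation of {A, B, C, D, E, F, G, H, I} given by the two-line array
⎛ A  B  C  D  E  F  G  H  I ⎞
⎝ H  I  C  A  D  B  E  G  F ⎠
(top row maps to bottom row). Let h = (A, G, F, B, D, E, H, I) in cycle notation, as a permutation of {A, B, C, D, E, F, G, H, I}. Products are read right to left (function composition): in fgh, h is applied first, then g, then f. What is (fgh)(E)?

B

Chase E: h(E) = H; g(H) = G; f(G) = B. Hence (fgh)(E) = B.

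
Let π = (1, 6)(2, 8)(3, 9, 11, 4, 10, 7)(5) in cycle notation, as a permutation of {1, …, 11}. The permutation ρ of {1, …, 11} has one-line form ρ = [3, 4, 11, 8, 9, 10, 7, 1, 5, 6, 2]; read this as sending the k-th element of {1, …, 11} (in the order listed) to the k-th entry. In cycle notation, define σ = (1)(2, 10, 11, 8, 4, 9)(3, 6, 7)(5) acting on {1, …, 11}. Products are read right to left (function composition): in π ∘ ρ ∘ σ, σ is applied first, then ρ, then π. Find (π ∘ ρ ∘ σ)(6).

(π ∘ ρ ∘ σ)(6) = π(ρ(σ(6))). σ(6) = 7, then ρ(7) = 7, then π(7) = 3, so the result is 3.

3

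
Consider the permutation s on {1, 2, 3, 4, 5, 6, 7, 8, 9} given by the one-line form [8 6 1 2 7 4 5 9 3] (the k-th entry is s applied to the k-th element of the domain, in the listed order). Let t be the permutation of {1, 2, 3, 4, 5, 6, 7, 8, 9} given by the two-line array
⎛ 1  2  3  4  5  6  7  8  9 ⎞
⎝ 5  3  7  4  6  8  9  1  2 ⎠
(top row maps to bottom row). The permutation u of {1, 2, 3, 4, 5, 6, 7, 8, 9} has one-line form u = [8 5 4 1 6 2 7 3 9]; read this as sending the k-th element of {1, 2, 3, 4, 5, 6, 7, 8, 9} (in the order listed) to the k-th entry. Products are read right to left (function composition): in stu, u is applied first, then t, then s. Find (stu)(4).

(stu)(4) = s(t(u(4))). u(4) = 1, then t(1) = 5, then s(5) = 7, so the result is 7.

7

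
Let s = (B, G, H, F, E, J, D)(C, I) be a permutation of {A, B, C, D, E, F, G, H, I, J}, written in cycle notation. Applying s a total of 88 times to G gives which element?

J

G lies in the 7-cycle (B, G, H, F, E, J, D).
Powers repeat with period 7 on this cycle, and 88 mod 7 = 4, so s^88(G) = s^4(G).
Stepping 4 places around the cycle: G → H → F → E → J.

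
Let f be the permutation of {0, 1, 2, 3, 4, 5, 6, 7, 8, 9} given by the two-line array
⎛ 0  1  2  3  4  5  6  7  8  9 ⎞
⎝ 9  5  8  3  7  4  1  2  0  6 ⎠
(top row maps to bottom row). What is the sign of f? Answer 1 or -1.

In disjoint-cycle form the cycle lengths are 9, 1.
A cycle of length ℓ contributes ℓ−1 transpositions, so f is a product of 8 transpositions — even.

1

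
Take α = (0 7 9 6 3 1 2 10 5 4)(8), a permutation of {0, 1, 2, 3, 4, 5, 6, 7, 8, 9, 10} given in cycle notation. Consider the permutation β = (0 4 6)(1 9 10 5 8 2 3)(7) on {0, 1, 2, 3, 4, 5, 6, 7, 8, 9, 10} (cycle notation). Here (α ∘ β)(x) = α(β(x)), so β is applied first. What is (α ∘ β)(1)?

6

β(1) = 9, then α(9) = 6; composing gives (α ∘ β)(1) = 6.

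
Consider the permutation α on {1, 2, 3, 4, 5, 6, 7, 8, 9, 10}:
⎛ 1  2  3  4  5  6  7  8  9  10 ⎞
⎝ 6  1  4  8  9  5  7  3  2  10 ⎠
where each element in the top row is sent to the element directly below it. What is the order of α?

Writing α as disjoint cycles, the cycle lengths are 5, 3, 1, 1.
Since disjoint cycles commute, ord(α) = lcm(5, 3) = 15.

15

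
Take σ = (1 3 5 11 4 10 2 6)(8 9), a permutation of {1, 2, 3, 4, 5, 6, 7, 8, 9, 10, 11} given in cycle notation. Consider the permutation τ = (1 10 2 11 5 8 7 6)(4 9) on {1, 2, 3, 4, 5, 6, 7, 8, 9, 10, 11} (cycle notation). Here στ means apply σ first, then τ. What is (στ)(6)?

10

First apply σ: σ(6) = 1, then τ(1) = 10. Thus (στ)(6) = 10.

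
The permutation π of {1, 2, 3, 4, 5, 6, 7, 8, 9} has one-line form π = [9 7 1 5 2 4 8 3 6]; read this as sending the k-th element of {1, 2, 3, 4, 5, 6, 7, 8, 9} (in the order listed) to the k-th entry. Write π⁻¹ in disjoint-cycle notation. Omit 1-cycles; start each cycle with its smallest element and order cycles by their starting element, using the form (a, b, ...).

The cycle decomposition of π is (1, 9, 6, 4, 5, 2, 7, 8, 3).
The inverse reverses every cycle; in canonical form, π⁻¹ = (1, 3, 8, 7, 2, 5, 4, 6, 9).

(1, 3, 8, 7, 2, 5, 4, 6, 9)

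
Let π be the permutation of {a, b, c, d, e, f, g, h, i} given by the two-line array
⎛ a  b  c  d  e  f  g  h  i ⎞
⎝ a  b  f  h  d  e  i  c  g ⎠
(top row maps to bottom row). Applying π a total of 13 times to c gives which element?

d

Tracing c → f → … returns to c after 5 steps, so c lies in a 5-cycle (c, f, e, d, h).
Powers repeat with period 5 on this cycle, and 13 mod 5 = 3, so π^13(c) = π^3(c).
Stepping 3 places around the cycle: c → f → e → d.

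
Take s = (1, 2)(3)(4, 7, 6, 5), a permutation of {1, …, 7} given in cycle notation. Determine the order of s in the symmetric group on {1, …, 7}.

4

The cycle type of s is (4, 2, 1).
The order is lcm(4, 2) = 4.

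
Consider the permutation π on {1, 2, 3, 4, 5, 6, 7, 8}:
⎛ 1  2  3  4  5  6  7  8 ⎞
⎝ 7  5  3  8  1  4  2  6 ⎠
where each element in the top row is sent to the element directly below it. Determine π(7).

2

The entry below 7 in the array is 2, so π(7) = 2.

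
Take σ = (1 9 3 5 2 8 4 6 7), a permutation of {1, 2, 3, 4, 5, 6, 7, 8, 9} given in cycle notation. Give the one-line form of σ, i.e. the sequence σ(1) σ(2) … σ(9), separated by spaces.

Image by image: 1↦9, 2↦8, 3↦5, 4↦6, 5↦2, 6↦7, 7↦1, 8↦4, 9↦3.
Listing these in domain order gives 9 8 5 6 2 7 1 4 3.

9 8 5 6 2 7 1 4 3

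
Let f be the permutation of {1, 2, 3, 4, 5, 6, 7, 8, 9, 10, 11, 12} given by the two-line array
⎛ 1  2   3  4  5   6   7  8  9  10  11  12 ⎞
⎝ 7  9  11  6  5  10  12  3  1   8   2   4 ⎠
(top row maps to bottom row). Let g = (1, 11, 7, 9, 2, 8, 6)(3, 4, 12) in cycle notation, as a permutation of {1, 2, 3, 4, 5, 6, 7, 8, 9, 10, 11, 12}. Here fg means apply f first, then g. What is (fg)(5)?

5

f(5) = 5, then g(5) = 5; composing gives (fg)(5) = 5.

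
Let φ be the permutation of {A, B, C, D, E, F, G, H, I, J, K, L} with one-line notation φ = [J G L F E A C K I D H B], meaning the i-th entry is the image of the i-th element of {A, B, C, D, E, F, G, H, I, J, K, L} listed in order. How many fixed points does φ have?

2

The fixed points (elements with φ(x) = x) are {E, I}, so there are 2.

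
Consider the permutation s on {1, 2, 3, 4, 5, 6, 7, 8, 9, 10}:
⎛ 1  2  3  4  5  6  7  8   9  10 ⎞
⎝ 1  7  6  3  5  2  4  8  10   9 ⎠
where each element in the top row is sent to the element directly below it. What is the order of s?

10

Decomposing into disjoint cycles gives cycle lengths 5, 2, 1, 1, 1.
The order of s is the least common multiple of its cycle lengths: lcm(5, 2) = 10.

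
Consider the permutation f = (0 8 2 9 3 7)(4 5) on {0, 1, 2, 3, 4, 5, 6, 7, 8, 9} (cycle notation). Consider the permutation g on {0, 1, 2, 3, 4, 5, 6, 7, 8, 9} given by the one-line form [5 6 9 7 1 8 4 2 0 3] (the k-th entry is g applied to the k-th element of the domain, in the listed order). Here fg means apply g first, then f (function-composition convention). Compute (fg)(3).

(fg)(3) = f(g(3)). g(3) = 7, then f(7) = 0. So (fg)(3) = 0.

0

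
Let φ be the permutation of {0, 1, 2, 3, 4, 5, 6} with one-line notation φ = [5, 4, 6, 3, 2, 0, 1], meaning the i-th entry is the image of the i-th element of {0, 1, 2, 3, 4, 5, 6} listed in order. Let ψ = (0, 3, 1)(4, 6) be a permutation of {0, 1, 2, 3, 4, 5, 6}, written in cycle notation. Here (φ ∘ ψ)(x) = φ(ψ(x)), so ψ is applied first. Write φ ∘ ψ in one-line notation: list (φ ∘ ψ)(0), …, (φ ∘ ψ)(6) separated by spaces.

3 5 6 4 1 0 2

For each element, apply ψ then φ: 0 → 3 → 3; 1 → 0 → 5; 2 → 2 → 6; 3 → 1 → 4; 4 → 6 → 1; 5 → 5 → 0; 6 → 4 → 2.
Collecting the images, φ ∘ ψ = [3 5 6 4 1 0 2].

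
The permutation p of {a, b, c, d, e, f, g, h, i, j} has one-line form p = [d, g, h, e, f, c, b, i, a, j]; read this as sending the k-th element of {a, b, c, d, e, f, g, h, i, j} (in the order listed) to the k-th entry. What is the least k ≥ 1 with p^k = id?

The disjoint-cycle form of p has cycle lengths 7, 2, 1.
Since disjoint cycles commute, ord(p) = lcm(7, 2) = 14.

14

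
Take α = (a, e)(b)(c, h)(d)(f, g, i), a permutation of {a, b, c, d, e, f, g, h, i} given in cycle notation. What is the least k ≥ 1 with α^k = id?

The cycle type of α is (3, 2, 2, 1, 1).
The order of α is the least common multiple of its cycle lengths: lcm(3, 2, 2) = 6.

6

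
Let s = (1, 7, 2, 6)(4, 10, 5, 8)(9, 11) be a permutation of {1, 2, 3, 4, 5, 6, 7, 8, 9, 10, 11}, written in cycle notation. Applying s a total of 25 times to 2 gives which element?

6

2 lies in the 4-cycle (1, 7, 2, 6).
On a 4-cycle, s^4 is the identity, so s^25 = s^1 there (25 ≡ 1 mod 4).
Stepping 1 place around the cycle: 2 → 6.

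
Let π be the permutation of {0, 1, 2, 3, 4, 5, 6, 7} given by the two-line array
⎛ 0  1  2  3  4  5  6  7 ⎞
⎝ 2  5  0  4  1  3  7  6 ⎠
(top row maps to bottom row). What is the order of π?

4

Writing π as disjoint cycles, the cycle lengths are 4, 2, 2.
The order of π is the least common multiple of its cycle lengths: lcm(4, 2, 2) = 4.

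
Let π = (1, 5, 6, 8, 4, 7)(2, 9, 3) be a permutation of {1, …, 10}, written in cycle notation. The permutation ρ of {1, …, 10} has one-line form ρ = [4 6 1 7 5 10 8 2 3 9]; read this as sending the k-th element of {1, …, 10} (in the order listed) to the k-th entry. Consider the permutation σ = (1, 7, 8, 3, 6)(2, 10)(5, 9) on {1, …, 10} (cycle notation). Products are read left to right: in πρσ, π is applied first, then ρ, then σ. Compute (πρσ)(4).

Apply the permutations in order: π(4) = 7, then ρ(7) = 8, then σ(8) = 3. So (πρσ)(4) = 3.

3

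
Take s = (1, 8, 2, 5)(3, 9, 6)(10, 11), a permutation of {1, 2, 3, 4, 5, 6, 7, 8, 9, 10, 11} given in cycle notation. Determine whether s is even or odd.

even

The cycle lengths are 4, 3, 2, 1, 1.
A cycle of length ℓ contributes ℓ−1 transpositions, so s is a product of 3 + 2 + 1 = 6 transpositions — even.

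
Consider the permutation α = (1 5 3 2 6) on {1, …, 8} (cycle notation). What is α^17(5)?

2

5 lies in the 5-cycle (1 5 3 2 6).
Powers repeat with period 5 on this cycle, and 17 mod 5 = 2, so α^17(5) = α^2(5).
Stepping 2 places around the cycle: 5 → 3 → 2.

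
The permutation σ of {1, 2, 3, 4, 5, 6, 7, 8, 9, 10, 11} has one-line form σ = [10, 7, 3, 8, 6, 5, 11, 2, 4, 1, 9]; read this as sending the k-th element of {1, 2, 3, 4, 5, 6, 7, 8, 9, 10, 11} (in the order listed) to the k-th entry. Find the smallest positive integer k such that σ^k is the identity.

6

Writing σ as disjoint cycles, the cycle lengths are 6, 2, 2, 1.
The order of σ is the least common multiple of its cycle lengths: lcm(6, 2, 2) = 6.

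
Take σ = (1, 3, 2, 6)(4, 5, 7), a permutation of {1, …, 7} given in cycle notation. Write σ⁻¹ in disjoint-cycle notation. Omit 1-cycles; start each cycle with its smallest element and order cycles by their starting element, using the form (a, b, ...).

Inverting a permutation written in cycle notation just reverses the order within every cycle.
After reversing and putting each cycle's least element first, σ⁻¹ = (1, 6, 2, 3)(4, 7, 5).

(1, 6, 2, 3)(4, 7, 5)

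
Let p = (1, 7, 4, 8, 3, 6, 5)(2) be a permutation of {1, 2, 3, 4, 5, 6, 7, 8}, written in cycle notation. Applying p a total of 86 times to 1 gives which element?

1 lies in the 7-cycle (1, 7, 4, 8, 3, 6, 5).
Powers repeat with period 7 on this cycle, and 86 mod 7 = 2, so p^86(1) = p^2(1).
Advancing 2 steps from 1: 1 → 7 → 4.

4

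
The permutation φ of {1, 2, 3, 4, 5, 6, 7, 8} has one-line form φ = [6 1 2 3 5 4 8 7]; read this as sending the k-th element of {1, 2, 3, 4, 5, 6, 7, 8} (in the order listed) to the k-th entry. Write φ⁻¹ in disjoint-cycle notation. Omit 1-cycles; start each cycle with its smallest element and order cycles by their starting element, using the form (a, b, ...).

(1, 2, 3, 4, 6)(7, 8)

The cycle decomposition of φ is (1, 6, 4, 3, 2)(7, 8).
The inverse reverses every cycle; in canonical form, φ⁻¹ = (1, 2, 3, 4, 6)(7, 8).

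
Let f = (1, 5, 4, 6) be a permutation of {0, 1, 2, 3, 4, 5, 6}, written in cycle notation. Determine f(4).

6

In the cycle (1, 5, 4, 6), 4 is followed by 6, so f(4) = 6.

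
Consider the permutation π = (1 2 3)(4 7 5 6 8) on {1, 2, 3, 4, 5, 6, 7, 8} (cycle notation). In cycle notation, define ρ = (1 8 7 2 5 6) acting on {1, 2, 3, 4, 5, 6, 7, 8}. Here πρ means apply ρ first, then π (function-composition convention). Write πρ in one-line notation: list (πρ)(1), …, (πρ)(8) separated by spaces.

For each element, apply ρ then π: 1 → 8 → 4; 2 → 5 → 6; 3 → 3 → 1; 4 → 4 → 7; 5 → 6 → 8; 6 → 1 → 2; 7 → 2 → 3; 8 → 7 → 5.
So πρ in one-line form is 4 6 1 7 8 2 3 5.

4 6 1 7 8 2 3 5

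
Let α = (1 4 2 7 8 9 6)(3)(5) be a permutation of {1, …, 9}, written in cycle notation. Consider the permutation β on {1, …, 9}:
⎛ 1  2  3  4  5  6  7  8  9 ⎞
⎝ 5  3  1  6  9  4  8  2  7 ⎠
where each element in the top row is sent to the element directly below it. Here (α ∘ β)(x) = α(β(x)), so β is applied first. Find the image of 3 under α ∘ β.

β(3) = 1, then α(1) = 4; composing gives (α ∘ β)(3) = 4.

4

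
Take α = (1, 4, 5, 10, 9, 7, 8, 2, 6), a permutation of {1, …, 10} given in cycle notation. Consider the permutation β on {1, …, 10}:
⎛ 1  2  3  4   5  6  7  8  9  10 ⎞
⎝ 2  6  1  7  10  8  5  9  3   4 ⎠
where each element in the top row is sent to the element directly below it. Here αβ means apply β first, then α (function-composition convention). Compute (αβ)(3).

4

β(3) = 1, then α(1) = 4; composing gives (αβ)(3) = 4.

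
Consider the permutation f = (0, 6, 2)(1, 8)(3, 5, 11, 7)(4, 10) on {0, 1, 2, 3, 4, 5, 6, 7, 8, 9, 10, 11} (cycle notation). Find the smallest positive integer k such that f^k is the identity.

The cycle type of f is (4, 3, 2, 2, 1).
The order is lcm(4, 3, 2, 2) = 12.

12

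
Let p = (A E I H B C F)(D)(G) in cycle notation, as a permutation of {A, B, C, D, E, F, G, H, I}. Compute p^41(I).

E

I lies in the 7-cycle (A E I H B C F).
Powers repeat with period 7 on this cycle, and 41 mod 7 = 6, so p^41(I) = p^6(I).
Stepping 6 places around the cycle: I → H → B → C → F → A → E.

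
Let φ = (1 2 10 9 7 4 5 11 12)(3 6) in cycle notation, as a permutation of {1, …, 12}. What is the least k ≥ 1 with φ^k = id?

18

The disjoint cycles have lengths 9, 2, 1.
The order is lcm(9, 2) = 18.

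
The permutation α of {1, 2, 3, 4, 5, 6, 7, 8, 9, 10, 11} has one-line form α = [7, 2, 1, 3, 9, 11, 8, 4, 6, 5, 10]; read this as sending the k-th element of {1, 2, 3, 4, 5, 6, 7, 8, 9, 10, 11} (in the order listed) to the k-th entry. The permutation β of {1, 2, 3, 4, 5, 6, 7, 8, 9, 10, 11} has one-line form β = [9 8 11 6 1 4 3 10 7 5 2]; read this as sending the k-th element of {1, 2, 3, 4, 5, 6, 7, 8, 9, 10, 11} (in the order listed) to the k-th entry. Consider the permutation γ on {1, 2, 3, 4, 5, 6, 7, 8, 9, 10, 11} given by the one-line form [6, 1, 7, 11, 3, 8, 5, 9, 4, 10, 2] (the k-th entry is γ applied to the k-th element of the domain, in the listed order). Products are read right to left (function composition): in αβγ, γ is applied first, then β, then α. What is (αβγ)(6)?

(αβγ)(6) = α(β(γ(6))). γ(6) = 8, then β(8) = 10, then α(10) = 5, so the result is 5.

5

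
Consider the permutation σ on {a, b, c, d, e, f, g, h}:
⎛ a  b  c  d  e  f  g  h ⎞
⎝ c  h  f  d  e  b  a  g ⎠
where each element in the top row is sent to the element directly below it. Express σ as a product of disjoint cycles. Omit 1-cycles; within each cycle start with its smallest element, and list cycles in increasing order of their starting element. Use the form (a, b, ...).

From a: a → c → f → b → h → g → a, closing the cycle (a, c, f, b, h, g).
Repeating from the next unused element and collecting all non-trivial cycles gives (a, c, f, b, h, g).

(a, c, f, b, h, g)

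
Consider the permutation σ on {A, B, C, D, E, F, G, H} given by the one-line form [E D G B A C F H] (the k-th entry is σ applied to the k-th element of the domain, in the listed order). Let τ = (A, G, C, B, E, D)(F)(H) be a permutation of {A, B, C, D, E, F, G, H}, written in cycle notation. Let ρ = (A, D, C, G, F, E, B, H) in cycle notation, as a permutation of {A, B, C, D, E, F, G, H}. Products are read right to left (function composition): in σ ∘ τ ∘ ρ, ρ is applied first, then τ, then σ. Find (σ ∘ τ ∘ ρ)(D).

D

Chase D: ρ(D) = C; τ(C) = B; σ(B) = D. Hence (σ ∘ τ ∘ ρ)(D) = D.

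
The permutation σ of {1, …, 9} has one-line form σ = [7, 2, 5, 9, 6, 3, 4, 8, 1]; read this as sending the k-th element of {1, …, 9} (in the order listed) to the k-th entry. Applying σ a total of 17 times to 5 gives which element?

Tracing 5 → 6 → … returns to 5 after 3 steps, so 5 lies in a 3-cycle (3 5 6).
Since the cycle has length 3, σ^17 acts on it the same as σ^2 (17 mod 3 = 2).
Stepping 2 places around the cycle: 5 → 6 → 3.

3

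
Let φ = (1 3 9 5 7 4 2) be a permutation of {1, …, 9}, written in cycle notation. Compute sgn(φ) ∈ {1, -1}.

1

The cycle lengths are 7, 1, 1.
A cycle of length ℓ contributes ℓ−1 transpositions, so φ is a product of 6 transpositions — even.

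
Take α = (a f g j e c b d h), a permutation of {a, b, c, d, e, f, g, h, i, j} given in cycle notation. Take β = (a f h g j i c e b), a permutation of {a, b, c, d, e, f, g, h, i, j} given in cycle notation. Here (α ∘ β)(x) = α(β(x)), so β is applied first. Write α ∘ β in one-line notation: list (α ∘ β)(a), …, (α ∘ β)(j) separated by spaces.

g f c h d a e j b i

(α ∘ β)(x) = α(β(x)). Computing each image: α(β(a)) = α(f) = g, α(β(b)) = α(a) = f, α(β(c)) = α(e) = c, α(β(d)) = α(d) = h, α(β(e)) = α(b) = d, α(β(f)) = α(h) = a, α(β(g)) = α(j) = e, α(β(h)) = α(g) = j, α(β(i)) = α(c) = b, α(β(j)) = α(i) = i.
Hence α ∘ β = [g f c h d a e j b i].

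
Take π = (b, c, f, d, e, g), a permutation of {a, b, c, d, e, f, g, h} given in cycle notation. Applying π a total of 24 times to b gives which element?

b lies in the 6-cycle (b, c, f, d, e, g).
Since the cycle has length 6, π^24 acts on it the same as π^0 (24 mod 6 = 0).
So π^24(b) = b.

b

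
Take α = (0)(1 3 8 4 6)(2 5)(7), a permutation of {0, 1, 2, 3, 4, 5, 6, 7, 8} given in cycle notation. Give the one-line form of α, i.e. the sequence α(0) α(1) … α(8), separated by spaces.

Each element maps to the next entry in its cycle (wrapping to the front): 0↦0, 1↦3, 2↦5, 3↦8, 4↦6, 5↦2, 6↦1, 7↦7, 8↦4.
So the one-line form is 0 3 5 8 6 2 1 7 4.

0 3 5 8 6 2 1 7 4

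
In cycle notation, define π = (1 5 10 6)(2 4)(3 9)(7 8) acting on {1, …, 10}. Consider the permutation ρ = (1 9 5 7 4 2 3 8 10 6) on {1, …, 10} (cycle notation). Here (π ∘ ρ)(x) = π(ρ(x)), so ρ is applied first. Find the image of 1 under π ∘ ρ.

(π ∘ ρ)(1) = π(ρ(1)). ρ(1) = 9, then π(9) = 3. So (π ∘ ρ)(1) = 3.

3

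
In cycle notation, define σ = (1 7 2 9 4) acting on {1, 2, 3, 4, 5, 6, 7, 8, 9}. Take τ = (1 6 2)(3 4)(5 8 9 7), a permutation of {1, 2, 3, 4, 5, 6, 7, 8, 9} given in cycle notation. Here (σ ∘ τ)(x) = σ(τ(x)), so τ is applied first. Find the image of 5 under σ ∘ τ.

(σ ∘ τ)(5) = σ(τ(5)). τ(5) = 8, then σ(8) = 8. So (σ ∘ τ)(5) = 8.

8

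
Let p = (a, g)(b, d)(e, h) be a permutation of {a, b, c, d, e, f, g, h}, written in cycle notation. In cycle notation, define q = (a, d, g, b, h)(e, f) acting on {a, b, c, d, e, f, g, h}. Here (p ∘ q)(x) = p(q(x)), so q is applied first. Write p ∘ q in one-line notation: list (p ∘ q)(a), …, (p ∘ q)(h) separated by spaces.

b e c a f h d g

(p ∘ q)(x) = p(q(x)). Computing each image: p(q(a)) = p(d) = b, p(q(b)) = p(h) = e, p(q(c)) = p(c) = c, p(q(d)) = p(g) = a, p(q(e)) = p(f) = f, p(q(f)) = p(e) = h, p(q(g)) = p(b) = d, p(q(h)) = p(a) = g.
Hence p ∘ q = [b e c a f h d g].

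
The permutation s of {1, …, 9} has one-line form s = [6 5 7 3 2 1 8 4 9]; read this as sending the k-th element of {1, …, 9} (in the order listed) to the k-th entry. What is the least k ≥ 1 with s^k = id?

The disjoint-cycle form of s has cycle lengths 4, 2, 2, 1.
The order of s is the least common multiple of its cycle lengths: lcm(4, 2, 2) = 4.

4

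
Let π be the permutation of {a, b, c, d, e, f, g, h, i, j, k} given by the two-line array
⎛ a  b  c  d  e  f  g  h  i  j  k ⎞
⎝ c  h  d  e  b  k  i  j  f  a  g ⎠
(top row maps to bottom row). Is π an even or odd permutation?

odd

In disjoint-cycle form the cycle lengths are 7, 4.
A cycle of length ℓ contributes ℓ−1 transpositions, so π is a product of 6 + 3 = 9 transpositions — odd.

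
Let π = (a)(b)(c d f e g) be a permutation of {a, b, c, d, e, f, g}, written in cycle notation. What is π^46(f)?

f lies in the 5-cycle (c d f e g).
Powers repeat with period 5 on this cycle, and 46 mod 5 = 1, so π^46(f) = π^1(f).
Stepping 1 place around the cycle: f → e.

e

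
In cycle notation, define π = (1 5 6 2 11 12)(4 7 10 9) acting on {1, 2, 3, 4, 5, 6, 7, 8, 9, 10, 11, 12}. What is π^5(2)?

2 lies in the 6-cycle (1 5 6 2 11 12).
Advancing 5 steps from 2: 2 → 11 → 12 → 1 → 5 → 6.

6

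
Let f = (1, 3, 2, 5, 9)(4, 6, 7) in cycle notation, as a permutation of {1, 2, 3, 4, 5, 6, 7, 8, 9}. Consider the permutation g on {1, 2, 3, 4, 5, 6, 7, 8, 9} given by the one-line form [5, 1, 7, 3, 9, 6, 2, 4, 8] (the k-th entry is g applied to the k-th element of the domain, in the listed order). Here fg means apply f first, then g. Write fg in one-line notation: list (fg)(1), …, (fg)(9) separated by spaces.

7 9 1 6 8 2 3 4 5

(fg)(x) = g(f(x)). Computing each image: g(f(1)) = g(3) = 7, g(f(2)) = g(5) = 9, g(f(3)) = g(2) = 1, g(f(4)) = g(6) = 6, g(f(5)) = g(9) = 8, g(f(6)) = g(7) = 2, g(f(7)) = g(4) = 3, g(f(8)) = g(8) = 4, g(f(9)) = g(1) = 5.
Hence fg = [7 9 1 6 8 2 3 4 5].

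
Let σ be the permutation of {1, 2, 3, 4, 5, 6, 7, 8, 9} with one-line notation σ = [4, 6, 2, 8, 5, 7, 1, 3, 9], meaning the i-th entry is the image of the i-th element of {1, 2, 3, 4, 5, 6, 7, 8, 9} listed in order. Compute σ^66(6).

4

Tracing 6 → 7 → … returns to 6 after 7 steps, so 6 lies in a 7-cycle (1 4 8 3 2 6 7).
Since the cycle has length 7, σ^66 acts on it the same as σ^3 (66 mod 7 = 3).
Stepping 3 places around the cycle: 6 → 7 → 1 → 4.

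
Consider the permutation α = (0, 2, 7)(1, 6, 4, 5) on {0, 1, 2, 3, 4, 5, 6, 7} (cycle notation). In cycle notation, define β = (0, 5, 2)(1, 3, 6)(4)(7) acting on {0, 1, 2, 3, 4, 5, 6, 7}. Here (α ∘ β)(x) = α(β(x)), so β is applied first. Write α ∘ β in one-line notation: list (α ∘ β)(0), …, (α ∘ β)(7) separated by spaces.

1 3 2 4 5 7 6 0

Chase each element through β then α: 0 → 5 → 1; 1 → 3 → 3; 2 → 0 → 2; 3 → 6 → 4; 4 → 4 → 5; 5 → 2 → 7; 6 → 1 → 6; 7 → 7 → 0.
So α ∘ β in one-line form is 1 3 2 4 5 7 6 0.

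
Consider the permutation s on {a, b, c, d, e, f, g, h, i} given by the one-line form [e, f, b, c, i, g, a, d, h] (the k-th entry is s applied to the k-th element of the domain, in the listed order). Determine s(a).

a is element number 1 of the domain, and entry number 1 of the one-line form is e, so s(a) = e.

e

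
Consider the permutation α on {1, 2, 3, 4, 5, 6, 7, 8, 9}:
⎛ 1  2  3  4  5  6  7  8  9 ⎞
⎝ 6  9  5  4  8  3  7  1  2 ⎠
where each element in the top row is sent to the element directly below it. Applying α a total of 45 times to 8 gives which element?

Tracing 8 → 1 → … returns to 8 after 5 steps, so 8 lies in a 5-cycle (1 6 3 5 8).
On a 5-cycle, α^5 is the identity, so α^45 = α^0 there (45 ≡ 0 mod 5).
So α^45(8) = 8.

8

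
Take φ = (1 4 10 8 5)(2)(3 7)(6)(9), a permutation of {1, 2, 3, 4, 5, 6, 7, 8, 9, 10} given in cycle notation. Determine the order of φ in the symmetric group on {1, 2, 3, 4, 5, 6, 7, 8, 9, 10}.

The disjoint cycles have lengths 5, 2, 1, 1, 1.
The order of φ is the least common multiple of its cycle lengths: lcm(5, 2) = 10.

10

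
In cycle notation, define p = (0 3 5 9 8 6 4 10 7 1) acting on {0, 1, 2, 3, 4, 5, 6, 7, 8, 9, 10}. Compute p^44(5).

4

5 lies in the 10-cycle (0 3 5 9 8 6 4 10 7 1).
On a 10-cycle, p^10 is the identity, so p^44 = p^4 there (44 ≡ 4 mod 10).
Advancing 4 steps from 5: 5 → 9 → 8 → 6 → 4.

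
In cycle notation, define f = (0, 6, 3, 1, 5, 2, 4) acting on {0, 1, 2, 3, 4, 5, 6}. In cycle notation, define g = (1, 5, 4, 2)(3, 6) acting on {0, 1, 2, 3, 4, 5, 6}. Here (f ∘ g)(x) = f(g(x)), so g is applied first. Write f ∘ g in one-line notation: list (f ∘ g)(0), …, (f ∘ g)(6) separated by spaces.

6 2 5 3 4 0 1

(f ∘ g)(x) = f(g(x)). Computing each image: f(g(0)) = f(0) = 6, f(g(1)) = f(5) = 2, f(g(2)) = f(1) = 5, f(g(3)) = f(6) = 3, f(g(4)) = f(2) = 4, f(g(5)) = f(4) = 0, f(g(6)) = f(3) = 1.
Hence f ∘ g = [6 2 5 3 4 0 1].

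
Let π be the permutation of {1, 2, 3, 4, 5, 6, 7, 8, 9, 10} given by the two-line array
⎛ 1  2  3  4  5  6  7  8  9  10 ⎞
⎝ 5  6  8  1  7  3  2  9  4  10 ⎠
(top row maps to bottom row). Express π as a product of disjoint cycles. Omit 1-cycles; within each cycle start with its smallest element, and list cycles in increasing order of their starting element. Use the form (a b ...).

(1 5 7 2 6 3 8 9 4)

From 1: 1 → 5 → 7 → 2 → 6 → 3 → 8 → 9 → 4 → 1, closing the cycle (1 5 7 2 6 3 8 9 4).
Repeating from the next unused element and collecting all non-trivial cycles gives (1 5 7 2 6 3 8 9 4).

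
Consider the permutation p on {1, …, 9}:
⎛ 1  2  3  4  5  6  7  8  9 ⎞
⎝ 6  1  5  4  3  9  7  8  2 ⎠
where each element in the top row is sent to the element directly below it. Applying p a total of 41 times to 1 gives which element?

Tracing 1 → 6 → … returns to 1 after 4 steps, so 1 lies in a 4-cycle (1, 6, 9, 2).
Powers repeat with period 4 on this cycle, and 41 mod 4 = 1, so p^41(1) = p^1(1).
Stepping 1 place around the cycle: 1 → 6.

6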